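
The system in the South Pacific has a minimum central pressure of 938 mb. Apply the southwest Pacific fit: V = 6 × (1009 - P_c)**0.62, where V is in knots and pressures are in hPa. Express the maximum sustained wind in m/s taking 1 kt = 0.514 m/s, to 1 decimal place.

ΔP = 1009 − 938 = 71 mb.
V ≈ 6 × 71^0.62 = 6 × 14.053 ≈ 84.320 kt.
84.320 × 0.514 ≈ 43.34 m/s → 43.3 m/s.

43.3 m/s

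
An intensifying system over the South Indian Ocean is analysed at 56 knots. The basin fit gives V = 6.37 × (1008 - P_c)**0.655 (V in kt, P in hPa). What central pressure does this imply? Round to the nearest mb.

ΔP = (V / 6.37)^(1/0.655) = (56/6.37)^1.527.
56/6.37 = 8.791; 8.791^1.527 ≈ 27.62 mb.
P_c = 1008 − 27.62 = 980.38 ≈ 980 mb.

980 mb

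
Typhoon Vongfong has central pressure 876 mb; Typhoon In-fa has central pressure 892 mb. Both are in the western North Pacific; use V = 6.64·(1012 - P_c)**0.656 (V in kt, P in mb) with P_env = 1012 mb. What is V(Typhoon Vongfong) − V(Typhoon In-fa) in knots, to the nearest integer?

Typhoon Vongfong: ΔP = 136; V ≈ 6.64 × 136^0.656 ≈ 166.64 kt.
Typhoon In-fa: ΔP = 120; V ≈ 6.64 × 120^0.656 ≈ 153.50 kt.
Difference ≈ 166.64 − 153.50 = 13.14 → 13 kt.

13 kt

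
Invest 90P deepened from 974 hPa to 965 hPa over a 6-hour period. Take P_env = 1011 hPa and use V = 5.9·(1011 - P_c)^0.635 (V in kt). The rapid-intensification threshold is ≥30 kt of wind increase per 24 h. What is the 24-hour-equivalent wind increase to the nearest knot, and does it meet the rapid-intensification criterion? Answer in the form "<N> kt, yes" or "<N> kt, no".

V₁: ΔP = 37, V ≈ 5.9 × 37^0.635 ≈ 58.43 kt.
V₂: ΔP = 46, V ≈ 5.9 × 46^0.635 ≈ 67.10 kt.
ΔV over 6 h = 8.67 kt → 24 h equivalent = 8.67 × 24/6 ≈ 34.68 kt.
35 kt ≥ 30 kt ⇒ rapid intensification.

35 kt, yes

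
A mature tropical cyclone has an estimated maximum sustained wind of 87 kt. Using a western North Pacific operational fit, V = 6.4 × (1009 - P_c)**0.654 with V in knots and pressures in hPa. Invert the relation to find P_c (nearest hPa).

955 hPa

ΔP = (V / 6.4)^(1/0.654) = (87/6.4)^1.529.
87/6.4 = 13.594; 13.594^1.529 ≈ 54.07 hPa.
P_c = 1009 − 54.07 = 954.93 ≈ 955 hPa.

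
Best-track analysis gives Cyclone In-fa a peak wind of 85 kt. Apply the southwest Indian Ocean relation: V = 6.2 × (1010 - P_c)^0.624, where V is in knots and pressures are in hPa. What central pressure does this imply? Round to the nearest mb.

944 mb

ΔP = (V / 6.2)^(1/0.624) = (85/6.2)^1.603.
85/6.2 = 13.710; 13.710^1.603 ≈ 66.40 mb.
P_c = 1010 − 66.40 = 943.60 ≈ 944 mb.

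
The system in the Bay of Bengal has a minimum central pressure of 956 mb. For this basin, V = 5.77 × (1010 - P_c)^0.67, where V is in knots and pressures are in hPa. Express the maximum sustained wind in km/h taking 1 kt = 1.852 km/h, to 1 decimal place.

ΔP = 1010 − 956 = 54 mb.
V ≈ 5.77 × 54^0.67 = 5.77 × 14.478 ≈ 83.537 kt.
83.537 × 1.852 ≈ 154.71 km/h → 154.7 km/h.

154.7 km/h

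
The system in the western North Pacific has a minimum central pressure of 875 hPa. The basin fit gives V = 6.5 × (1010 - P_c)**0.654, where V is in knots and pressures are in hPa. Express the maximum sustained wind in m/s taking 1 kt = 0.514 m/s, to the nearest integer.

83 m/s

ΔP = 1010 − 875 = 135 hPa.
V ≈ 6.5 × 135^0.654 = 6.5 × 24.731 ≈ 160.750 kt.
160.750 × 0.514 ≈ 82.63 m/s → 83 m/s.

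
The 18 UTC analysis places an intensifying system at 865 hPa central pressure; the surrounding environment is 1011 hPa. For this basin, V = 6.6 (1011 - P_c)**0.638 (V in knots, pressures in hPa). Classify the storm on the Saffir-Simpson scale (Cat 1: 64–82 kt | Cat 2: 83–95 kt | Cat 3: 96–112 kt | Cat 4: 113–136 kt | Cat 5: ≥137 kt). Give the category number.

5

ΔP = 1011 − 865 = 146 hPa.
V ≈ 6.6 × 146^0.638 = 6.6 × 24.04 ≈ 159 kt.
159 kt falls in the Category 5 band.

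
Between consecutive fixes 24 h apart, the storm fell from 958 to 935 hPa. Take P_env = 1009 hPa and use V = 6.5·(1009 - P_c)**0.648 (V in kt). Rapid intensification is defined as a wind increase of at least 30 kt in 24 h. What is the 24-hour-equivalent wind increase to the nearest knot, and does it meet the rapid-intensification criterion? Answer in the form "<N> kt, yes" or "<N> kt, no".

V₁: ΔP = 51, V ≈ 6.5 × 51^0.648 ≈ 83.07 kt.
V₂: ΔP = 74, V ≈ 6.5 × 74^0.648 ≈ 105.72 kt.
ΔV over 24 h = 22.65 kt → 24 h equivalent = 22.65 × 24/24 ≈ 22.65 kt.
23 kt < 30 kt ⇒ not rapid intensification.

23 kt, no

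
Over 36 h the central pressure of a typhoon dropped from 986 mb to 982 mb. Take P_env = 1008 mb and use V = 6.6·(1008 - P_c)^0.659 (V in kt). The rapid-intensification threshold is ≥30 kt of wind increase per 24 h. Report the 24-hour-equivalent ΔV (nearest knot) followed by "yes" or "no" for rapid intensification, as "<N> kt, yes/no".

4 kt, no

V₁: ΔP = 22, V ≈ 6.6 × 22^0.659 ≈ 50.61 kt.
V₂: ΔP = 26, V ≈ 6.6 × 26^0.659 ≈ 56.50 kt.
ΔV over 36 h = 5.89 kt → 24 h equivalent = 5.89 × 24/36 ≈ 3.93 kt.
4 kt < 30 kt ⇒ not rapid intensification.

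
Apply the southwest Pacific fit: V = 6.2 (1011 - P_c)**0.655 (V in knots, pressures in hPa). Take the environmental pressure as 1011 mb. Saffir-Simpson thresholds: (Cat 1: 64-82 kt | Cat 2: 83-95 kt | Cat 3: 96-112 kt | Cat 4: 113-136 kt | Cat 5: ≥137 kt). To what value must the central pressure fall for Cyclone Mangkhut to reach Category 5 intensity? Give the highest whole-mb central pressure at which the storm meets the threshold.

Category 5 begins at V = 137 kt.
Required ΔP = (137/6.2)^(1/0.655) = 22.097^1.527 ≈ 112.83 mb.
P_c ≤ 1011 − 112.83 = 898.17, so the highest integer P_c is 898 mb.

898 mb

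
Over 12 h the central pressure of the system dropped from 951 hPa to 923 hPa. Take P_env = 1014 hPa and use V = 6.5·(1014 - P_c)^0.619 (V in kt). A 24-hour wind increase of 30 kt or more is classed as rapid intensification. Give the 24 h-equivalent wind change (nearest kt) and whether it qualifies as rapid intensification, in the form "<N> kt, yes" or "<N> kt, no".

V₁: ΔP = 63, V ≈ 6.5 × 63^0.619 ≈ 84.47 kt.
V₂: ΔP = 91, V ≈ 6.5 × 91^0.619 ≈ 106.06 kt.
ΔV over 12 h = 21.59 kt → 24 h equivalent = 21.59 × 24/12 ≈ 43.18 kt.
43 kt ≥ 30 kt ⇒ rapid intensification.

43 kt, yes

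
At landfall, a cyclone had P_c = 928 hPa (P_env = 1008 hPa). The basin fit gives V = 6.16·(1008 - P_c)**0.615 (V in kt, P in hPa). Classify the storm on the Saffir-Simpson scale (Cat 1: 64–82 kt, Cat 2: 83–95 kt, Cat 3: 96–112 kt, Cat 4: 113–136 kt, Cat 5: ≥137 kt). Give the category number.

ΔP = 1008 − 928 = 80 hPa.
V ≈ 6.16 × 80^0.615 = 6.16 × 14.80 ≈ 91 kt.
91 kt falls in the Category 2 band.

2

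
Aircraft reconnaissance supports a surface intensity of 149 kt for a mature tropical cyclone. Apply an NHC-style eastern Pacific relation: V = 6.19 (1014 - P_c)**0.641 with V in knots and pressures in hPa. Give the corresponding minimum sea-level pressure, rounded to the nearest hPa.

871 hPa

ΔP = (V / 6.19)^(1/0.641) = (149/6.19)^1.560.
149/6.19 = 24.071; 24.071^1.560 ≈ 142.96 hPa.
P_c = 1014 − 142.96 = 871.04 ≈ 871 hPa.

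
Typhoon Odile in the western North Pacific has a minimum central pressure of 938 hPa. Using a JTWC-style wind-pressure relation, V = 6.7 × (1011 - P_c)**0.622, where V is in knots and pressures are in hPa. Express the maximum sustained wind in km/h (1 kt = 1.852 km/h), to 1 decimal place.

178.9 km/h

ΔP = 1011 − 938 = 73 hPa.
V ≈ 6.7 × 73^0.622 = 6.7 × 14.421 ≈ 96.619 kt.
96.619 × 1.852 ≈ 178.94 km/h → 178.9 km/h.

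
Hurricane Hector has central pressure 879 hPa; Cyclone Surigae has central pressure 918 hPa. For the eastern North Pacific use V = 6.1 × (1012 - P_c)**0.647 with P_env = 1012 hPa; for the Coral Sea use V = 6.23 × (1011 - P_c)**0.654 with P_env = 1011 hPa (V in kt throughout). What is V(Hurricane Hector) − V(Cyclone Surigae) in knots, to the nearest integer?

Hurricane Hector: ΔP = 133; V ≈ 6.1 × 133^0.647 ≈ 144.36 kt.
Cyclone Surigae: ΔP = 93; V ≈ 6.23 × 93^0.654 ≈ 120.75 kt.
Difference ≈ 144.36 − 120.75 = 23.61 → 24 kt.

24 kt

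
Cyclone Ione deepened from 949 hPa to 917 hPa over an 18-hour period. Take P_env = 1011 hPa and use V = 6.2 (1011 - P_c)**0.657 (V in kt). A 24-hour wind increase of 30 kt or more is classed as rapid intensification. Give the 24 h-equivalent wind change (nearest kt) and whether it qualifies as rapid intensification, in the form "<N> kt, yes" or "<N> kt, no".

39 kt, yes

V₁: ΔP = 62, V ≈ 6.2 × 62^0.657 ≈ 93.32 kt.
V₂: ΔP = 94, V ≈ 6.2 × 94^0.657 ≈ 122.67 kt.
ΔV over 18 h = 29.35 kt → 24 h equivalent = 29.35 × 24/18 ≈ 39.13 kt.
39 kt ≥ 30 kt ⇒ rapid intensification.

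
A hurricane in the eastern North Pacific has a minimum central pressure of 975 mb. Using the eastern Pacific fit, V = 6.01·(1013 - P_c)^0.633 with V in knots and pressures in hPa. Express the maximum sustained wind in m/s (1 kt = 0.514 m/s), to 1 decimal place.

30.9 m/s

ΔP = 1013 − 975 = 38 mb.
V ≈ 6.01 × 38^0.633 = 6.01 × 10.000 ≈ 60.100 kt.
60.100 × 0.514 ≈ 30.89 m/s → 30.9 m/s.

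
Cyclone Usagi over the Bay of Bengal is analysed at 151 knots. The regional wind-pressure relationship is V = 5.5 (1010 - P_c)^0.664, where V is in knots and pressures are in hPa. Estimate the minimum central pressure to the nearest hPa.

863 hPa

ΔP = (V / 5.5)^(1/0.664) = (151/5.5)^1.506.
151/5.5 = 27.455; 27.455^1.506 ≈ 146.75 hPa.
P_c = 1010 − 146.75 = 863.25 ≈ 863 hPa.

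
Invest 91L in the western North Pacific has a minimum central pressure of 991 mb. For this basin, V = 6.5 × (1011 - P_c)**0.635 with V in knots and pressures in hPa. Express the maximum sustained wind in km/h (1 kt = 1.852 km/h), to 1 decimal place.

ΔP = 1011 − 991 = 20 mb.
V ≈ 6.5 × 20^0.635 = 6.5 × 6.701 ≈ 43.558 kt.
43.558 × 1.852 ≈ 80.67 km/h → 80.7 km/h.

80.7 km/h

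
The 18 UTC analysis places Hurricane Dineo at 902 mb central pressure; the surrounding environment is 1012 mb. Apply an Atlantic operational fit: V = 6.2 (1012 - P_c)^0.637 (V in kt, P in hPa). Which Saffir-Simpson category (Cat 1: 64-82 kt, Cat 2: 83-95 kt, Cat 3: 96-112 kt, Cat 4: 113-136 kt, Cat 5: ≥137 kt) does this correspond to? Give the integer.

ΔP = 1012 − 902 = 110 mb.
V ≈ 6.2 × 110^0.637 = 6.2 × 19.97 ≈ 124 kt.
124 kt falls in the Category 4 band.

4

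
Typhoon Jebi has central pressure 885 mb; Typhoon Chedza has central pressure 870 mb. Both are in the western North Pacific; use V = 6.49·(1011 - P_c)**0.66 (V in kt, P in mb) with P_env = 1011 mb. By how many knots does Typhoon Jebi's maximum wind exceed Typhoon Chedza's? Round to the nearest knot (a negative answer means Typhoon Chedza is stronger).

-12 kt

Typhoon Jebi: ΔP = 126; V ≈ 6.49 × 126^0.66 ≈ 157.94 kt.
Typhoon Chedza: ΔP = 141; V ≈ 6.49 × 141^0.66 ≈ 170.11 kt.
Difference ≈ 157.94 − 170.11 = -12.17 → -12 kt.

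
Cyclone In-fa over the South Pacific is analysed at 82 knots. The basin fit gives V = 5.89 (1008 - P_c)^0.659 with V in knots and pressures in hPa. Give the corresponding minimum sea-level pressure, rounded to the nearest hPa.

954 hPa

ΔP = (V / 5.89)^(1/0.659) = (82/5.89)^1.517.
82/5.89 = 13.922; 13.922^1.517 ≈ 54.39 hPa.
P_c = 1008 − 54.39 = 953.61 ≈ 954 hPa.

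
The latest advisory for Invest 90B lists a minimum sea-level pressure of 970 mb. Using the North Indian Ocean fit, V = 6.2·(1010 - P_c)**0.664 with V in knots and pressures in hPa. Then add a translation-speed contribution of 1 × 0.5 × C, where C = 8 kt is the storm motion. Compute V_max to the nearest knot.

76 kt

ΔP = 1010 − 970 = 40 mb.
40^0.664 ≈ 11.582.
V ≈ 6.2 × 11.582 ≈ 71.8 kt.
Translation term: 1 × 0.5 × 8 = 4 kt.
Corrected V ≈ 75.8 kt → 76 kt.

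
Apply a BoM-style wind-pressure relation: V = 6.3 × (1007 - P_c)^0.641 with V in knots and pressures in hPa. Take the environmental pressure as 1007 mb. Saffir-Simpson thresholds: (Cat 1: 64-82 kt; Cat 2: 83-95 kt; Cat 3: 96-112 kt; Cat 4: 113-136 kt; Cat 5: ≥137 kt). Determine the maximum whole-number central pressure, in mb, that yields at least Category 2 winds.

Category 2 begins at V = 83 kt.
Required ΔP = (83/6.3)^(1/0.641) = 13.175^1.560 ≈ 55.83 mb.
P_c ≤ 1007 − 55.83 = 951.17, so the highest integer P_c is 951 mb.

951 mb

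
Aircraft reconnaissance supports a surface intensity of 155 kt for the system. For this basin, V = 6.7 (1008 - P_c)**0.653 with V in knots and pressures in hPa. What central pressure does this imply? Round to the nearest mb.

ΔP = (V / 6.7)^(1/0.653) = (155/6.7)^1.531.
155/6.7 = 23.134; 23.134^1.531 ≈ 122.80 mb.
P_c = 1008 − 122.80 = 885.20 ≈ 885 mb.

885 mb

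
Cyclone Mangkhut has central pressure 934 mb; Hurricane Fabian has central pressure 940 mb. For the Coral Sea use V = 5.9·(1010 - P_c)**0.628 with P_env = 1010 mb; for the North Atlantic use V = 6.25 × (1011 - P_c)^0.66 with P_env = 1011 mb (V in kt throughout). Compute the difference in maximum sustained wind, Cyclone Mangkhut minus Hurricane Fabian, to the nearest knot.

Cyclone Mangkhut: ΔP = 76; V ≈ 5.9 × 76^0.628 ≈ 89.54 kt.
Hurricane Fabian: ΔP = 71; V ≈ 6.25 × 71^0.66 ≈ 104.16 kt.
Difference ≈ 89.54 − 104.16 = -14.62 → -15 kt.

-15 kt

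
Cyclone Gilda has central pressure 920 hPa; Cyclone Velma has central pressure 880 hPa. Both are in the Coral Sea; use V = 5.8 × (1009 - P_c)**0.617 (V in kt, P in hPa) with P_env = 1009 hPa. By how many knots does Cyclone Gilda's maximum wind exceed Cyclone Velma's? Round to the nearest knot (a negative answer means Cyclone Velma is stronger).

-24 kt

Cyclone Gilda: ΔP = 89; V ≈ 5.8 × 89^0.617 ≈ 92.51 kt.
Cyclone Velma: ΔP = 129; V ≈ 5.8 × 129^0.617 ≈ 116.32 kt.
Difference ≈ 92.51 − 116.32 = -23.81 → -24 kt.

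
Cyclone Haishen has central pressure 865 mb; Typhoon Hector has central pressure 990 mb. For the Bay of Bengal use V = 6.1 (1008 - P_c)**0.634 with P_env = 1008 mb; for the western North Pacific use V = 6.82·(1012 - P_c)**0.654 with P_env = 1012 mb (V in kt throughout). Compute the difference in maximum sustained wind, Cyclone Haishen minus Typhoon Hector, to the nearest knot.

90 kt

Cyclone Haishen: ΔP = 143; V ≈ 6.1 × 143^0.634 ≈ 141.84 kt.
Typhoon Hector: ΔP = 22; V ≈ 6.82 × 22^0.654 ≈ 51.49 kt.
Difference ≈ 141.84 − 51.49 = 90.35 → 90 kt.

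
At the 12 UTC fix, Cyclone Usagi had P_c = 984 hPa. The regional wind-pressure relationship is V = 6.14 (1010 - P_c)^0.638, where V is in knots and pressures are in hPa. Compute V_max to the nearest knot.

ΔP = 1010 − 984 = 26 hPa.
26^0.638 ≈ 7.994.
V ≈ 6.14 × 7.994 ≈ 49.1 kt.

49 kt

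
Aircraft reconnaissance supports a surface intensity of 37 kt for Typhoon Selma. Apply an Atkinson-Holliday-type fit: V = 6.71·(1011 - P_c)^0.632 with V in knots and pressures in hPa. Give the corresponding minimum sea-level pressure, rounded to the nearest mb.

996 mb

ΔP = (V / 6.71)^(1/0.632) = (37/6.71)^1.582.
37/6.71 = 5.514; 5.514^1.582 ≈ 14.90 mb.
P_c = 1011 − 14.90 = 996.10 ≈ 996 mb.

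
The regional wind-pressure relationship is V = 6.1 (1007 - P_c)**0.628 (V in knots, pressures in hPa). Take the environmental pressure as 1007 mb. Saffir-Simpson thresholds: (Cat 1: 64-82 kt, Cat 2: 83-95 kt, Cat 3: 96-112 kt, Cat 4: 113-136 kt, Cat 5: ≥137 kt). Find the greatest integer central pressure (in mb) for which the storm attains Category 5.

Category 5 begins at V = 137 kt.
Required ΔP = (137/6.1)^(1/0.628) = 22.459^1.592 ≈ 141.87 mb.
P_c ≤ 1007 − 141.87 = 865.13, so the highest integer P_c is 865 mb.

865 mb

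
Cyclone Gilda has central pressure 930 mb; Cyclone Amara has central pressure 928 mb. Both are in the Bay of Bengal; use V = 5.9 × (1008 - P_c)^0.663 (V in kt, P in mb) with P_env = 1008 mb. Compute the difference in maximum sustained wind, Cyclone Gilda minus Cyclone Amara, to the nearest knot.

-2 kt

Cyclone Gilda: ΔP = 78; V ≈ 5.9 × 78^0.663 ≈ 106.00 kt.
Cyclone Amara: ΔP = 80; V ≈ 5.9 × 80^0.663 ≈ 107.80 kt.
Difference ≈ 106.00 − 107.80 = -1.80 → -2 kt.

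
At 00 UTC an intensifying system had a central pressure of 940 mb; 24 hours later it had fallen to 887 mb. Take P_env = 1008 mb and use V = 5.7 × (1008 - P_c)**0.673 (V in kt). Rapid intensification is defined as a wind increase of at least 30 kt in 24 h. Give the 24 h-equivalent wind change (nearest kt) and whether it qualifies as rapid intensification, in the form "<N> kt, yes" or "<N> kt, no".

46 kt, yes

V₁: ΔP = 68, V ≈ 5.7 × 68^0.673 ≈ 97.53 kt.
V₂: ΔP = 121, V ≈ 5.7 × 121^0.673 ≈ 143.74 kt.
ΔV over 24 h = 46.21 kt → 24 h equivalent = 46.21 × 24/24 ≈ 46.21 kt.
46 kt ≥ 30 kt ⇒ rapid intensification.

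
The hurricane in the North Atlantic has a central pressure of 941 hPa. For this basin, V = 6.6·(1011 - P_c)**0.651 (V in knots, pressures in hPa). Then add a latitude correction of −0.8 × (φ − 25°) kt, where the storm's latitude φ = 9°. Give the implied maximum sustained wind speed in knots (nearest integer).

ΔP = 1011 − 941 = 70 hPa.
70^0.651 ≈ 15.891.
V ≈ 6.6 × 15.891 ≈ 104.9 kt.
Latitude correction: −0.8 × (9 − 25) = 12.8 kt.
Corrected V ≈ 117.7 kt → 118 kt.

118 kt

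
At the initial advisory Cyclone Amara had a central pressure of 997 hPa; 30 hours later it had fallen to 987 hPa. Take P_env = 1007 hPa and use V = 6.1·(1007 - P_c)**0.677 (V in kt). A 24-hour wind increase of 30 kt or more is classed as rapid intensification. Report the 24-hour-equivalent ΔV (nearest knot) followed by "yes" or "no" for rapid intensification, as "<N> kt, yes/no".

V₁: ΔP = 10, V ≈ 6.1 × 10^0.677 ≈ 29.00 kt.
V₂: ΔP = 20, V ≈ 6.1 × 20^0.677 ≈ 46.36 kt.
ΔV over 30 h = 17.36 kt → 24 h equivalent = 17.36 × 24/30 ≈ 13.89 kt.
14 kt < 30 kt ⇒ not rapid intensification.

14 kt, no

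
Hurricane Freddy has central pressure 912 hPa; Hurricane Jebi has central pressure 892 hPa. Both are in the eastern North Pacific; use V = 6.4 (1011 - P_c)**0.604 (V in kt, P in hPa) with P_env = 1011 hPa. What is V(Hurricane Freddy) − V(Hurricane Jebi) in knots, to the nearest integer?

Hurricane Freddy: ΔP = 99; V ≈ 6.4 × 99^0.604 ≈ 102.69 kt.
Hurricane Jebi: ΔP = 119; V ≈ 6.4 × 119^0.604 ≈ 114.77 kt.
Difference ≈ 102.69 − 114.77 = -12.08 → -12 kt.

-12 kt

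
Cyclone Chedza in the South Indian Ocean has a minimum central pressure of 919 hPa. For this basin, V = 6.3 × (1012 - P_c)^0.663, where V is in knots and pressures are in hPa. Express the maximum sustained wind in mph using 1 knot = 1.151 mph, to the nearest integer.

ΔP = 1012 − 919 = 93 hPa.
V ≈ 6.3 × 93^0.663 = 6.3 × 20.189 ≈ 127.188 kt.
127.188 × 1.151 ≈ 146.39 mph → 146 mph.

146 mph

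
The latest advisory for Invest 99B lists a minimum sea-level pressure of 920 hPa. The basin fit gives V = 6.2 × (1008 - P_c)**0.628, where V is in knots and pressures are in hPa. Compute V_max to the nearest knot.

103 kt

ΔP = 1008 − 920 = 88 hPa.
88^0.628 ≈ 16.639.
V ≈ 6.2 × 16.639 ≈ 103.2 kt.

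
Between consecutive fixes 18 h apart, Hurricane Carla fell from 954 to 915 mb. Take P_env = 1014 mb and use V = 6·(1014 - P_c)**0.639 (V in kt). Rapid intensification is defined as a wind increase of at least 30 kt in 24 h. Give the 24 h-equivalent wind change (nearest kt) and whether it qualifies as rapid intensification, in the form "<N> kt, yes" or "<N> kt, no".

V₁: ΔP = 60, V ≈ 6 × 60^0.639 ≈ 82.11 kt.
V₂: ΔP = 99, V ≈ 6 × 99^0.639 ≈ 113.07 kt.
ΔV over 18 h = 30.96 kt → 24 h equivalent = 30.96 × 24/18 ≈ 41.28 kt.
41 kt ≥ 30 kt ⇒ rapid intensification.

41 kt, yes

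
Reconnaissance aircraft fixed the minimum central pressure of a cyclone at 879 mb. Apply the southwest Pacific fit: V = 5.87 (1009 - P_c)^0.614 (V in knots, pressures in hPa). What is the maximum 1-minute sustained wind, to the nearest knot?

117 kt

ΔP = 1009 − 879 = 130 mb.
130^0.614 ≈ 19.859.
V ≈ 5.87 × 19.859 ≈ 116.6 kt.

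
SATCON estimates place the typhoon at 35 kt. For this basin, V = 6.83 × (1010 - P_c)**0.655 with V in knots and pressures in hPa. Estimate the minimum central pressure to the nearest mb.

ΔP = (V / 6.83)^(1/0.655) = (35/6.83)^1.527.
35/6.83 = 5.124; 5.124^1.527 ≈ 12.12 mb.
P_c = 1010 − 12.12 = 997.88 ≈ 998 mb.

998 mb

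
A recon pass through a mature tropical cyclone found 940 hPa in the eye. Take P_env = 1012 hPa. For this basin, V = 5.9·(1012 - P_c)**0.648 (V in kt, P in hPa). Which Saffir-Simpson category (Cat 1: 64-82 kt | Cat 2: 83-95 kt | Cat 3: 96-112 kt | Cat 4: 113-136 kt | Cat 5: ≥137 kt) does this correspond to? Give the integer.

2

ΔP = 1012 − 940 = 72 hPa.
V ≈ 5.9 × 72^0.648 = 5.9 × 15.98 ≈ 94 kt.
94 kt falls in the Category 2 band.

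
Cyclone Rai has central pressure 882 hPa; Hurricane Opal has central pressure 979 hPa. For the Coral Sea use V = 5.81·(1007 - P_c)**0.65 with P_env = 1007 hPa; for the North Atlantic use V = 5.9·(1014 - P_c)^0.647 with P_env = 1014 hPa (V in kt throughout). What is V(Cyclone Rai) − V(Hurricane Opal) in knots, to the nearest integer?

75 kt

Cyclone Rai: ΔP = 125; V ≈ 5.81 × 125^0.65 ≈ 134.02 kt.
Hurricane Opal: ΔP = 35; V ≈ 5.9 × 35^0.647 ≈ 58.87 kt.
Difference ≈ 134.02 − 58.87 = 75.15 → 75 kt.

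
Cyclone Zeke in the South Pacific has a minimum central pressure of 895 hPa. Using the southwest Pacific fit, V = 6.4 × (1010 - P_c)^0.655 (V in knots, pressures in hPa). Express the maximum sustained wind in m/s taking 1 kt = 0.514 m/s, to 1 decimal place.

ΔP = 1010 − 895 = 115 hPa.
V ≈ 6.4 × 115^0.655 = 6.4 × 22.375 ≈ 143.198 kt.
143.198 × 0.514 ≈ 73.60 m/s → 73.6 m/s.

73.6 m/s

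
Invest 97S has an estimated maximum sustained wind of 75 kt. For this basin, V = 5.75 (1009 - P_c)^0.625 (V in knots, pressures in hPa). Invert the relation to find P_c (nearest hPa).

ΔP = (V / 5.75)^(1/0.625) = (75/5.75)^1.600.
75/5.75 = 13.043; 13.043^1.600 ≈ 60.90 hPa.
P_c = 1009 − 60.90 = 948.10 ≈ 948 hPa.

948 hPa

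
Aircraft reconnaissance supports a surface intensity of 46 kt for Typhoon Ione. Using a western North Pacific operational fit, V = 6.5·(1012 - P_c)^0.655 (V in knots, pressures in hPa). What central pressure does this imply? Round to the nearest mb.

ΔP = (V / 6.5)^(1/0.655) = (46/6.5)^1.527.
46/6.5 = 7.077; 7.077^1.527 ≈ 19.84 mb.
P_c = 1012 − 19.84 = 992.16 ≈ 992 mb.

992 mb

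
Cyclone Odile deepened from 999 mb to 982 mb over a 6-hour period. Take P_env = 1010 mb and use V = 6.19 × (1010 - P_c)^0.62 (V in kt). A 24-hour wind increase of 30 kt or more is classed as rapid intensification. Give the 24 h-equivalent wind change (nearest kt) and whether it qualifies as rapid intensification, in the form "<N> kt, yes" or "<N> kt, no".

V₁: ΔP = 11, V ≈ 6.19 × 11^0.62 ≈ 27.37 kt.
V₂: ΔP = 28, V ≈ 6.19 × 28^0.62 ≈ 48.86 kt.
ΔV over 6 h = 21.49 kt → 24 h equivalent = 21.49 × 24/6 ≈ 85.96 kt.
86 kt ≥ 30 kt ⇒ rapid intensification.

86 kt, yes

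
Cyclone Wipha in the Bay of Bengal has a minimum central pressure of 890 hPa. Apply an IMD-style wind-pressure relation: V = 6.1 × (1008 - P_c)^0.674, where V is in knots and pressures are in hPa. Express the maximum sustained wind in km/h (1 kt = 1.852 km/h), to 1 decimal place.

ΔP = 1008 − 890 = 118 hPa.
V ≈ 6.1 × 118^0.674 = 6.1 × 24.914 ≈ 151.977 kt.
151.977 × 1.852 ≈ 281.46 km/h → 281.5 km/h.

281.5 km/h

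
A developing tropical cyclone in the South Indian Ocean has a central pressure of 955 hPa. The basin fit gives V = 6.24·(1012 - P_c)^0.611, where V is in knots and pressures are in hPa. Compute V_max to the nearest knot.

ΔP = 1012 − 955 = 57 hPa.
57^0.611 ≈ 11.826.
V ≈ 6.24 × 11.826 ≈ 73.8 kt.

74 kt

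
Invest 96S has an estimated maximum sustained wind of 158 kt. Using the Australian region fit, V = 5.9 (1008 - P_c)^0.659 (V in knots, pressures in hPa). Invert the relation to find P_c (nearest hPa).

ΔP = (V / 5.9)^(1/0.659) = (158/5.9)^1.517.
158/5.9 = 26.780; 26.780^1.517 ≈ 146.77 hPa.
P_c = 1008 − 146.77 = 861.23 ≈ 861 hPa.

861 hPa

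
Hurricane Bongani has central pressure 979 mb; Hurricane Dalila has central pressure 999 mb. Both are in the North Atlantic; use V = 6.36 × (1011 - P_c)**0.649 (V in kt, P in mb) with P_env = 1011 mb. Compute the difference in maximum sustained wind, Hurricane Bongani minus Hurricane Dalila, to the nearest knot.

28 kt

Hurricane Bongani: ΔP = 32; V ≈ 6.36 × 32^0.649 ≈ 60.30 kt.
Hurricane Dalila: ΔP = 12; V ≈ 6.36 × 12^0.649 ≈ 31.90 kt.
Difference ≈ 60.30 − 31.90 = 28.40 → 28 kt.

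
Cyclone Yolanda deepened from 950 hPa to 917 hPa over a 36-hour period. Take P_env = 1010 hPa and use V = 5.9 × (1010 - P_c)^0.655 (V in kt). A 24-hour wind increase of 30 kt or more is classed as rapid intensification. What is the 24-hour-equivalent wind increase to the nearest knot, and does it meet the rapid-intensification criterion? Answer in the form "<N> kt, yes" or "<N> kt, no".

V₁: ΔP = 60, V ≈ 5.9 × 60^0.655 ≈ 86.21 kt.
V₂: ΔP = 93, V ≈ 5.9 × 93^0.655 ≈ 114.87 kt.
ΔV over 36 h = 28.66 kt → 24 h equivalent = 28.66 × 24/36 ≈ 19.11 kt.
19 kt < 30 kt ⇒ not rapid intensification.

19 kt, no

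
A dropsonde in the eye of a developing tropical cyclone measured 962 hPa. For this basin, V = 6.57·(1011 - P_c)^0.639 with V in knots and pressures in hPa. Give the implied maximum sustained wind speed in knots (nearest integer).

79 kt

ΔP = 1011 − 962 = 49 hPa.
49^0.639 ≈ 12.024.
V ≈ 6.57 × 12.024 ≈ 79.0 kt.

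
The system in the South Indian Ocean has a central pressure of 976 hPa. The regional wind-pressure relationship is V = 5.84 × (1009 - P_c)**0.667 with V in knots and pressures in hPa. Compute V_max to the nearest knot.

60 kt

ΔP = 1009 − 976 = 33 hPa.
33^0.667 ≈ 10.300.
V ≈ 5.84 × 10.300 ≈ 60.2 kt.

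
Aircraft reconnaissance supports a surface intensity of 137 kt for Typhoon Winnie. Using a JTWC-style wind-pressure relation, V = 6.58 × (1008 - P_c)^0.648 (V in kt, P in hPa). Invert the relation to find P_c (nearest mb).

ΔP = (V / 6.58)^(1/0.648) = (137/6.58)^1.543.
137/6.58 = 20.821; 20.821^1.543 ≈ 108.32 mb.
P_c = 1008 − 108.32 = 899.68 ≈ 900 mb.

900 mb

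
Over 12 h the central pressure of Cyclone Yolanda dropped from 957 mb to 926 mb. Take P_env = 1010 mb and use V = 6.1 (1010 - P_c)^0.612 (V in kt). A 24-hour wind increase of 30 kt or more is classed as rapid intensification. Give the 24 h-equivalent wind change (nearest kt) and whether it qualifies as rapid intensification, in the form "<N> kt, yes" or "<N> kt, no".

V₁: ΔP = 53, V ≈ 6.1 × 53^0.612 ≈ 69.28 kt.
V₂: ΔP = 84, V ≈ 6.1 × 84^0.612 ≈ 91.83 kt.
ΔV over 12 h = 22.55 kt → 24 h equivalent = 22.55 × 24/12 ≈ 45.10 kt.
45 kt ≥ 30 kt ⇒ rapid intensification.

45 kt, yes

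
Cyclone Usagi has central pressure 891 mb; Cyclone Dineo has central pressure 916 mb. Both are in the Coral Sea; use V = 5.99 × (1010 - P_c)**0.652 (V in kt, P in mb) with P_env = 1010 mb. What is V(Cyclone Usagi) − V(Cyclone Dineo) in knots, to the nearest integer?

19 kt

Cyclone Usagi: ΔP = 119; V ≈ 5.99 × 119^0.652 ≈ 135.11 kt.
Cyclone Dineo: ΔP = 94; V ≈ 5.99 × 94^0.652 ≈ 115.85 kt.
Difference ≈ 135.11 − 115.85 = 19.26 → 19 kt.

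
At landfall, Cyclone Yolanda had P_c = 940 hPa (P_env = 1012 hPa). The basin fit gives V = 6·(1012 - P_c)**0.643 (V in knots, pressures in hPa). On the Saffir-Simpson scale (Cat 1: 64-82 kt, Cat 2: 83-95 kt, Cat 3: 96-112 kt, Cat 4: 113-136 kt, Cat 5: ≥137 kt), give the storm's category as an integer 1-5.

2

ΔP = 1012 − 940 = 72 hPa.
V ≈ 6 × 72^0.643 = 6 × 15.64 ≈ 94 kt.
94 kt falls in the Category 2 band.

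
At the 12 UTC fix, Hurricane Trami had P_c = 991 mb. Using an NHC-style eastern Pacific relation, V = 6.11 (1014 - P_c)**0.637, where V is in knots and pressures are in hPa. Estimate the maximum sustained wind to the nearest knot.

ΔP = 1014 − 991 = 23 mb.
23^0.637 ≈ 7.369.
V ≈ 6.11 × 7.369 ≈ 45.0 kt.

45 kt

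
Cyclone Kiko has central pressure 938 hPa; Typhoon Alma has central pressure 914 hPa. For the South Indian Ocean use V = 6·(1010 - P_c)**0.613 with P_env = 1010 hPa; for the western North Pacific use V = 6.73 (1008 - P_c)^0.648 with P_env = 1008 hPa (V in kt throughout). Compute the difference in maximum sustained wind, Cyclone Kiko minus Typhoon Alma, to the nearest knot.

Cyclone Kiko: ΔP = 72; V ≈ 6 × 72^0.613 ≈ 82.55 kt.
Typhoon Alma: ΔP = 94; V ≈ 6.73 × 94^0.648 ≈ 127.82 kt.
Difference ≈ 82.55 − 127.82 = -45.27 → -45 kt.

-45 kt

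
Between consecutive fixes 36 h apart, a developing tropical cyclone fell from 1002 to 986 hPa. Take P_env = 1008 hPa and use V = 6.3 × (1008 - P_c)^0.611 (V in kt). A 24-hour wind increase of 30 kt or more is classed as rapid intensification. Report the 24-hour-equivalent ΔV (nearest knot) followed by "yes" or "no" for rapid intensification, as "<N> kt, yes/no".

15 kt, no

V₁: ΔP = 6, V ≈ 6.3 × 6^0.611 ≈ 18.83 kt.
V₂: ΔP = 22, V ≈ 6.3 × 22^0.611 ≈ 41.64 kt.
ΔV over 36 h = 22.81 kt → 24 h equivalent = 22.81 × 24/36 ≈ 15.21 kt.
15 kt < 30 kt ⇒ not rapid intensification.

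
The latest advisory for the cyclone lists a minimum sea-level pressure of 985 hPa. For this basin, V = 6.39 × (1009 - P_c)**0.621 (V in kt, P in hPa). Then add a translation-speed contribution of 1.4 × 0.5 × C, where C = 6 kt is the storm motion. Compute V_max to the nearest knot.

50 kt

ΔP = 1009 − 985 = 24 hPa.
24^0.621 ≈ 7.196.
V ≈ 6.39 × 7.196 ≈ 46.0 kt.
Translation term: 1.4 × 0.5 × 6 = 4.2 kt.
Corrected V ≈ 50.2 kt → 50 kt.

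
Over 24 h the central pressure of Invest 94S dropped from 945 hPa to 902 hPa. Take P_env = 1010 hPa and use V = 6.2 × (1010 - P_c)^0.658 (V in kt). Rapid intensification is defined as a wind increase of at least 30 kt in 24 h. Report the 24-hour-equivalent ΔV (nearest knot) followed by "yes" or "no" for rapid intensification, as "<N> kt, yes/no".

V₁: ΔP = 65, V ≈ 6.2 × 65^0.658 ≈ 96.67 kt.
V₂: ΔP = 108, V ≈ 6.2 × 108^0.658 ≈ 135.02 kt.
ΔV over 24 h = 38.35 kt → 24 h equivalent = 38.35 × 24/24 ≈ 38.35 kt.
38 kt ≥ 30 kt ⇒ rapid intensification.

38 kt, yes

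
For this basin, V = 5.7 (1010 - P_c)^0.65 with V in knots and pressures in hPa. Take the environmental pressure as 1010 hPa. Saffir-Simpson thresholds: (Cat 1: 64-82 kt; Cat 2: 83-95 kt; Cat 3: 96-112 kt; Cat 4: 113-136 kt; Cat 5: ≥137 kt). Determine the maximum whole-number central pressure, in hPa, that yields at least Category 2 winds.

Category 2 begins at V = 83 kt.
Required ΔP = (83/5.7)^(1/0.65) = 14.561^1.538 ≈ 61.59 hPa.
P_c ≤ 1010 − 61.59 = 948.41, so the highest integer P_c is 948 hPa.

948 hPa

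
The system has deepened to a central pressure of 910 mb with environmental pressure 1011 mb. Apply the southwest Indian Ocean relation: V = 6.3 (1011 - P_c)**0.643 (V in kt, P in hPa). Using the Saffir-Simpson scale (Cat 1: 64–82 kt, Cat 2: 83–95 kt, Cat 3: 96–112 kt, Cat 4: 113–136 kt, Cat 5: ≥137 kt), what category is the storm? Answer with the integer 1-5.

4

ΔP = 1011 − 910 = 101 mb.
V ≈ 6.3 × 101^0.643 = 6.3 × 19.44 ≈ 122 kt.
122 kt falls in the Category 4 band.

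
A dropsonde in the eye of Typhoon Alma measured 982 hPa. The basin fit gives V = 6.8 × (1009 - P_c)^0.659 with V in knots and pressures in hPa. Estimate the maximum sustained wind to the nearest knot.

60 kt

ΔP = 1009 − 982 = 27 hPa.
27^0.659 ≈ 8.775.
V ≈ 6.8 × 8.775 ≈ 59.7 kt.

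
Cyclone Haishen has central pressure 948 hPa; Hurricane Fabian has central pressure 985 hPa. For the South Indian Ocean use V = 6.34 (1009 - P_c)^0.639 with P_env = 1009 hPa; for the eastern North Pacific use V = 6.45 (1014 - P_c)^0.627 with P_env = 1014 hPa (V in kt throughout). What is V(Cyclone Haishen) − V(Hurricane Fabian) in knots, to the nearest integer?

34 kt

Cyclone Haishen: ΔP = 61; V ≈ 6.34 × 61^0.639 ≈ 87.68 kt.
Hurricane Fabian: ΔP = 29; V ≈ 6.45 × 29^0.627 ≈ 53.27 kt.
Difference ≈ 87.68 − 53.27 = 34.41 → 34 kt.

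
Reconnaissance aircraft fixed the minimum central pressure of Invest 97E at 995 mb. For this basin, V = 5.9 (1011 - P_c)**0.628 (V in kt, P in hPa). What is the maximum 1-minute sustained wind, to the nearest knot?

ΔP = 1011 − 995 = 16 mb.
16^0.628 ≈ 5.704.
V ≈ 5.9 × 5.704 ≈ 33.7 kt.

34 kt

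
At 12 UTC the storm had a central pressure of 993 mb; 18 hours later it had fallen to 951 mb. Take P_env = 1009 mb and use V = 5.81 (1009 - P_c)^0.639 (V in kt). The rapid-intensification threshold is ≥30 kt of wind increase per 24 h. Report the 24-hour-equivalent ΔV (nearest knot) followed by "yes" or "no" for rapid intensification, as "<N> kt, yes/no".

58 kt, yes

V₁: ΔP = 16, V ≈ 5.81 × 16^0.639 ≈ 34.17 kt.
V₂: ΔP = 58, V ≈ 5.81 × 58^0.639 ≈ 77.80 kt.
ΔV over 18 h = 43.63 kt → 24 h equivalent = 43.63 × 24/18 ≈ 58.17 kt.
58 kt ≥ 30 kt ⇒ rapid intensification.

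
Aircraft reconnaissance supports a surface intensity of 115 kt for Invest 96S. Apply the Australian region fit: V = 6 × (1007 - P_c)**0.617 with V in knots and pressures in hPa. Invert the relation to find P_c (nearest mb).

887 mb

ΔP = (V / 6)^(1/0.617) = (115/6)^1.621.
115/6 = 19.167; 19.167^1.621 ≈ 119.86 mb.
P_c = 1007 − 119.86 = 887.14 ≈ 887 mb.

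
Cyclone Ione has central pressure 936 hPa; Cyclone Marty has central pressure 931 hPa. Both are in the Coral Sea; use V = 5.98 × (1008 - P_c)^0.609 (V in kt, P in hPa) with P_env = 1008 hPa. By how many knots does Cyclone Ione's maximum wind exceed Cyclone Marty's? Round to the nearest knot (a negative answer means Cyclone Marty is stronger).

-3 kt

Cyclone Ione: ΔP = 72; V ≈ 5.98 × 72^0.609 ≈ 80.88 kt.
Cyclone Marty: ΔP = 77; V ≈ 5.98 × 77^0.609 ≈ 84.25 kt.
Difference ≈ 80.88 − 84.25 = -3.37 → -3 kt.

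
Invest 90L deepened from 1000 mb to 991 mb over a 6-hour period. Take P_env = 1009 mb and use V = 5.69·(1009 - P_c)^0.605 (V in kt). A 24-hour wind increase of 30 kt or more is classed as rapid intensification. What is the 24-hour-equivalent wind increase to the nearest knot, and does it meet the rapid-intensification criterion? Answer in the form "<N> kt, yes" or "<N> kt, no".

45 kt, yes

V₁: ΔP = 9, V ≈ 5.69 × 9^0.605 ≈ 21.50 kt.
V₂: ΔP = 18, V ≈ 5.69 × 18^0.605 ≈ 32.70 kt.
ΔV over 6 h = 11.20 kt → 24 h equivalent = 11.20 × 24/6 ≈ 44.80 kt.
45 kt ≥ 30 kt ⇒ rapid intensification.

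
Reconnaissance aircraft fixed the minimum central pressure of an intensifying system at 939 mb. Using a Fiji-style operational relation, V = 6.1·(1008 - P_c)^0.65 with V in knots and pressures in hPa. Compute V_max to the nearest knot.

96 kt

ΔP = 1008 − 939 = 69 mb.
69^0.65 ≈ 15.677.
V ≈ 6.1 × 15.677 ≈ 95.6 kt.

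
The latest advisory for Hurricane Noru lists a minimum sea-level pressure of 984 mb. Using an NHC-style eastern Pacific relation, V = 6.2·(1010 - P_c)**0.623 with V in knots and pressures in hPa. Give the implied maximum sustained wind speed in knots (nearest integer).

ΔP = 1010 − 984 = 26 mb.
26^0.623 ≈ 7.613.
V ≈ 6.2 × 7.613 ≈ 47.2 kt.

47 kt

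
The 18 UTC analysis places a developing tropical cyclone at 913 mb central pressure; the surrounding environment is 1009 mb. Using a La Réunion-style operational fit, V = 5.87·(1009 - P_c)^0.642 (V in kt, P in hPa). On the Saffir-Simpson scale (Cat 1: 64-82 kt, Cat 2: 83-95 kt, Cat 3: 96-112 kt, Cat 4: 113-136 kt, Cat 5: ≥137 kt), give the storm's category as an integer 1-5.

ΔP = 1009 − 913 = 96 mb.
V ≈ 5.87 × 96^0.642 = 5.87 × 18.73 ≈ 110 kt.
110 kt falls in the Category 3 band.

3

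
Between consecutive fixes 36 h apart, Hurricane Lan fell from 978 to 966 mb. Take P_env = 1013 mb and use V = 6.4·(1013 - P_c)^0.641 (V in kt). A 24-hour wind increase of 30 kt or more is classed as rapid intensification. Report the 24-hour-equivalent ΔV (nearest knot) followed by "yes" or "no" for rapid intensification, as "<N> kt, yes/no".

V₁: ΔP = 35, V ≈ 6.4 × 35^0.641 ≈ 62.51 kt.
V₂: ΔP = 47, V ≈ 6.4 × 47^0.641 ≈ 75.51 kt.
ΔV over 36 h = 13.00 kt → 24 h equivalent = 13.00 × 24/36 ≈ 8.67 kt.
9 kt < 30 kt ⇒ not rapid intensification.

9 kt, no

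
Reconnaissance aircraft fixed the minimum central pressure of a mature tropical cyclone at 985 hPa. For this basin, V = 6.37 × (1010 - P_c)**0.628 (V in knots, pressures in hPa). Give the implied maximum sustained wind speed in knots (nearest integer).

ΔP = 1010 − 985 = 25 hPa.
25^0.628 ≈ 7.549.
V ≈ 6.37 × 7.549 ≈ 48.1 kt.

48 kt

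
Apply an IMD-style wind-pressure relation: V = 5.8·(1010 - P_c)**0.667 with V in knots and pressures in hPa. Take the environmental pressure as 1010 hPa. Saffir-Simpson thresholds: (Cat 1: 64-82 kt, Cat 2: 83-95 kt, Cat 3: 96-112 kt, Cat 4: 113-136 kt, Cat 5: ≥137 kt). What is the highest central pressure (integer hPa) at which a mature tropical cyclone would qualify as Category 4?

Category 4 begins at V = 113 kt.
Required ΔP = (113/5.8)^(1/0.667) = 19.483^1.499 ≈ 85.80 hPa.
P_c ≤ 1010 − 85.80 = 924.20, so the highest integer P_c is 924 hPa.

924 hPa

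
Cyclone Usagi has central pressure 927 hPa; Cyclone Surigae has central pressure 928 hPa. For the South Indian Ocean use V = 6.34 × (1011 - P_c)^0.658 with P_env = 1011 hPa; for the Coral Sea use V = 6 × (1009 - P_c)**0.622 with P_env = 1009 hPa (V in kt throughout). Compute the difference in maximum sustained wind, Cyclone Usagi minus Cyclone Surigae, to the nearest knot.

25 kt

Cyclone Usagi: ΔP = 84; V ≈ 6.34 × 84^0.658 ≈ 117.02 kt.
Cyclone Surigae: ΔP = 81; V ≈ 6 × 81^0.622 ≈ 92.31 kt.
Difference ≈ 117.02 − 92.31 = 24.71 → 25 kt.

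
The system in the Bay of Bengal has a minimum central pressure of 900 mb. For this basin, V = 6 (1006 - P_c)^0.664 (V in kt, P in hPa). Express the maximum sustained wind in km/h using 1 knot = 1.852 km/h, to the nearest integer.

ΔP = 1006 − 900 = 106 mb.
V ≈ 6 × 106^0.664 = 6 × 22.121 ≈ 132.725 kt.
132.725 × 1.852 ≈ 245.81 km/h → 246 km/h.

246 km/h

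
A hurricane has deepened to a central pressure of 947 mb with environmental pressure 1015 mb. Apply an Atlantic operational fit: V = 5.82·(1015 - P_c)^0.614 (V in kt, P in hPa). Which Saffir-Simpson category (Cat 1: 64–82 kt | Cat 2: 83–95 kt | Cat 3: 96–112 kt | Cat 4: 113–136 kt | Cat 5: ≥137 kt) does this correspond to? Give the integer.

1

ΔP = 1015 − 947 = 68 mb.
V ≈ 5.82 × 68^0.614 = 5.82 × 13.34 ≈ 78 kt.
78 kt falls in the Category 1 band.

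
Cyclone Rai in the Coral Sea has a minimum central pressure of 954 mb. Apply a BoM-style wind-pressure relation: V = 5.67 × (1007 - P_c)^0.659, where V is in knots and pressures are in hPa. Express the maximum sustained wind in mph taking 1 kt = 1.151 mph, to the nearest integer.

ΔP = 1007 − 954 = 53 mb.
V ≈ 5.67 × 53^0.659 = 5.67 × 13.687 ≈ 77.603 kt.
77.603 × 1.151 ≈ 89.32 mph → 89 mph.

89 mph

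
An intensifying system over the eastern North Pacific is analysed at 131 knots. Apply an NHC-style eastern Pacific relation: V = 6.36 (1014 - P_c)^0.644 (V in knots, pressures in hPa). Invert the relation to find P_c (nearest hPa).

904 hPa

ΔP = (V / 6.36)^(1/0.644) = (131/6.36)^1.553.
131/6.36 = 20.597; 20.597^1.553 ≈ 109.67 hPa.
P_c = 1014 − 109.67 = 904.33 ≈ 904 hPa.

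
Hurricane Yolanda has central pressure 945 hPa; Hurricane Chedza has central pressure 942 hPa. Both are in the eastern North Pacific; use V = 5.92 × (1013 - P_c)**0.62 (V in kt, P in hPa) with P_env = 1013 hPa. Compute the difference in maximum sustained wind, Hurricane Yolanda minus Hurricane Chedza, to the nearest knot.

-2 kt

Hurricane Yolanda: ΔP = 68; V ≈ 5.92 × 68^0.62 ≈ 81.00 kt.
Hurricane Chedza: ΔP = 71; V ≈ 5.92 × 71^0.62 ≈ 83.20 kt.
Difference ≈ 81.00 − 83.20 = -2.20 → -2 kt.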